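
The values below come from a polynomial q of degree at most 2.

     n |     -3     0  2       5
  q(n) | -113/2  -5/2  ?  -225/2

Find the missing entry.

-33/2

The 3 known points determine the degree-2 polynomial uniquely.
Write q(n) = an^2 + bn + c. Substituting each data point gives a linear system:
  9a - 3b + c = -113/2
  c = -5/2
  25a + 5b + c = -225/2
Solving the system yields a = -5, b = 3, c = -5/2.
So q(n) = -5n^2 + 3n - 5/2.
Then q(2) = -33/2.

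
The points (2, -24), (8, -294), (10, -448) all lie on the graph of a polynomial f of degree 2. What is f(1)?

Write f(n) = an^2 + bn + c. Substituting each data point gives a linear system:
  4a + 2b + c = -24
  64a + 8b + c = -294
  100a + 10b + c = -448
Solving the system yields a = -4, b = -5, c = 2.
So f(n) = -4n² - 5n + 2.
Then f(1) = -7.

-7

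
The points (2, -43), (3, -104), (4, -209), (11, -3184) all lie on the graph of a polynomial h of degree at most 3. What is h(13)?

-5114

Write h(n) = an^3 + bn^2 + cn + d. Substituting each data point gives a linear system:
  8a + 4b + 2c + d = -43
  27a + 9b + 3c + d = -104
  64a + 16b + 4c + d = -209
  1331a + 121b + 11c + d = -3184
Solving the system yields a = -2, b = -4, c = -3, d = -5.
So h(n) = -2n^3 - 4n^2 - 3n - 5.
Then h(13) = -5114.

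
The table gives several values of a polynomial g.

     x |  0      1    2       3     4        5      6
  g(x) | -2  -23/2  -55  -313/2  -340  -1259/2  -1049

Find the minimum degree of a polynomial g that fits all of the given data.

3

Forward differences of the values at x = 0, 1, 2, 3, 4, 5, 6:
  g  : -2  -23/2  -55  -313/2  -340  -1259/2  -1049
  Δ  : -19/2  -87/2  -203/2  -367/2  -579/2  -839/2
  Δ^2: -34  -58  -82  -106  -130
  Δ^3: -24  -24  -24  -24
  Δ^4: 0  0  0
  Δ^5: 0  0
  Δ^6: 0
The third differences are constant (-24) and nonzero, while all higher differences vanish, so the minimal degree is 3.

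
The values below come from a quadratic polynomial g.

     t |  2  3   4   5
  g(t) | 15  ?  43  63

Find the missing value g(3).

On equispaced nodes a degree-2 polynomial has vanishing third forward difference, so
  - g(2) + 3·g(3) - 3·g(4) + g(5) = 0.
Substituting the known values and solving for g(3):
  3·g(3) = 81
  g(3) = 27.

27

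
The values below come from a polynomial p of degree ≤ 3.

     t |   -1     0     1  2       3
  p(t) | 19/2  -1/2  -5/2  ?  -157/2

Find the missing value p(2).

-41/2

The 4 known points determine the degree-3 polynomial uniquely.
Write p(t) = at^3 + bt^2 + ct + d. Substituting each data point gives a linear system:
  -a + b - c + d = 19/2
  d = -1/2
  a + b + c + d = -5/2
  27a + 9b + 3c + d = -157/2
Solving the system yields a = -4, b = 4, c = -2, d = -1/2.
So p(t) = -4t^3 + 4t^2 - 2t - 1/2.
Then p(2) = -41/2.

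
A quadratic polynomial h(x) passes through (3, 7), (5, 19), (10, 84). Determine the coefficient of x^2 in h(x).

1

Write h(x) = ax^2 + bx + c. Substituting each data point gives a linear system:
  9a + 3b + c = 7
  25a + 5b + c = 19
  100a + 10b + c = 84
Solving the system yields a = 1, b = -2, c = 4.
So h(x) = x^2 - 2x + 4.
The leading coefficient is 1.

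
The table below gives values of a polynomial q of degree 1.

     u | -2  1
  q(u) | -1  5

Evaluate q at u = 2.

7

Write q(u) = au + b. Substituting each data point gives a linear system:
  -2a + b = -1
  a + b = 5
Solving the system yields a = 2, b = 3.
So q(u) = 2u + 3.
Then q(2) = 7.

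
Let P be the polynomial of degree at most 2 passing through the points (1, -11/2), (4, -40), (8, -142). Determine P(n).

P(n) = -2n^2 - (3/2)n - 2

Write P(n) = an^2 + bn + c. Substituting each data point gives a linear system:
  a + b + c = -11/2
  16a + 4b + c = -40
  64a + 8b + c = -142
Solving the system yields a = -2, b = -3/2, c = -2.
So P(n) = -2n² - (3/2)n - 2.
Check: P(8) = -142. ✓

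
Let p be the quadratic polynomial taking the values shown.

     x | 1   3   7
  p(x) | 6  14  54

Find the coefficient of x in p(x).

Write p(x) = ax^2 + bx + c. Substituting each data point gives a linear system:
  a + b + c = 6
  9a + 3b + c = 14
  49a + 7b + c = 54
Solving the system yields a = 1, b = 0, c = 5.
So p(x) = x² + 5.
The coefficient of x is 0.

0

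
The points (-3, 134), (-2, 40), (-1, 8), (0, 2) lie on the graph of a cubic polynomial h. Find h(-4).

326

Forward differences of the values at u = -3, -2, -1, 0:
  h  : 134  40  8  2
  Δ  : -94  -32  -6
  Δ^2: 62  26
  Δ^3: -36
The third differences are constant, confirming degree 3.
Interpolating (Newton forward form) and evaluating at u = -4 gives h(-4) = 326.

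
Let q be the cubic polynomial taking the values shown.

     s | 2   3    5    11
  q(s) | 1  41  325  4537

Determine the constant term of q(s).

5

Write q(s) = as^3 + bs^2 + cs + d. Substituting each data point gives a linear system:
  8a + 4b + 2c + d = 1
  27a + 9b + 3c + d = 41
  125a + 25b + 5c + d = 325
  1331a + 121b + 11c + d = 4537
Solving the system yields a = 4, b = -6, c = -6, d = 5.
So q(s) = 4s³ - 6s² - 6s + 5.
The constant term is 5.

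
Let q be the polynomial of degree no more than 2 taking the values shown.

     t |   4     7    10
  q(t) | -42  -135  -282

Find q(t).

q(t) = -3t^2 + 2t - 2

Write q(t) = at^2 + bt + c. Substituting each data point gives a linear system:
  16a + 4b + c = -42
  49a + 7b + c = -135
  100a + 10b + c = -282
Solving the system yields a = -3, b = 2, c = -2.
So q(t) = -3t^2 + 2t - 2.
Check: q(4) = -42. ✓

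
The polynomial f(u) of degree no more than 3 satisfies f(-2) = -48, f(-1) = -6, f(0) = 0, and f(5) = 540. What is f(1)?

Write f(u) = au^3 + bu^2 + cu + d. Substituting each data point gives a linear system:
  -8a + 4b - 2c + d = -48
  -a + b - c + d = -6
  d = 0
  125a + 25b + 5c + d = 540
Solving the system yields a = 5, b = -3, c = -2, d = 0.
So f(u) = 5u^3 - 3u^2 - 2u.
Then f(1) = 0.

0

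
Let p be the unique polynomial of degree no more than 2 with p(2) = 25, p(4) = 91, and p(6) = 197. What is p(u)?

Write p(u) = au^2 + bu + c. Substituting each data point gives a linear system:
  4a + 2b + c = 25
  16a + 4b + c = 91
  36a + 6b + c = 197
Solving the system yields a = 5, b = 3, c = -1.
So p(u) = 5u^2 + 3u - 1.
Check: p(2) = 25. ✓

p(u) = 5u^2 + 3u - 1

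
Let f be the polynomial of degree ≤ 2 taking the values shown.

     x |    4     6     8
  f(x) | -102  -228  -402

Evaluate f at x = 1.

-3

Using the Lagrange interpolation formula with nodes 4, 6, 8:
  L_0(x) = (x - 6)(x - 8) / 8
  L_1(x) = (x - 4)(x - 8) / -4
  L_2(x) = (x - 4)(x - 6) / 8
Then f(x) = -102·L_0(x) - 228·L_1(x) - 402·L_2(x).
Expanding and collecting terms gives f(x) = -6x² - 3x + 6.
Evaluating at x = 1: f(1) = -3.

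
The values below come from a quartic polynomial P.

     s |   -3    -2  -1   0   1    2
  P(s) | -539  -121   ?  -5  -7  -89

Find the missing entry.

-17

The 5 known points determine the degree-4 polynomial uniquely.
Write P(s) = as^4 + bs^3 + cs^2 + ds + e. Substituting each data point gives a linear system:
  81a - 27b + 9c - 3d + e = -539
  16a - 8b + 4c - 2d + e = -121
  e = -5
  a + b + c + d + e = -7
  16a + 8b + 4c + 2d + e = -89
Solving the system yields a = -6, b = 1, c = -1, d = 4, e = -5.
So P(s) = -6s⁴ + s³ - s² + 4s - 5.
Then P(-1) = -17.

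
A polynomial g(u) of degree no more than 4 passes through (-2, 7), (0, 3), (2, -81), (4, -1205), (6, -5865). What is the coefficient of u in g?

Write g(u) = au^4 + bu^3 + cu^2 + du + e. Substituting each data point gives a linear system:
  16a - 8b + 4c - 2d + e = 7
  e = 3
  16a + 8b + 4c + 2d + e = -81
  256a + 64b + 16c + 4d + e = -1205
  1296a + 216b + 36c + 6d + e = -5865
Solving the system yields a = -4, b = -4, c = 6, d = -6, e = 3.
So g(u) = -4u⁴ - 4u³ + 6u² - 6u + 3.
The coefficient of u is -6.

-6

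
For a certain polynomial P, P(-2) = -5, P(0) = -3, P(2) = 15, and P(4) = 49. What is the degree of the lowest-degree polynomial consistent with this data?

Forward differences of the values at n = -2, 0, 2, 4:
  P  : -5  -3  15  49
  Δ  : 2  18  34
  Δ^2: 16  16
  Δ^3: 0
The second differences are constant (16) and nonzero, while all higher differences vanish, so the minimal degree is 2.

2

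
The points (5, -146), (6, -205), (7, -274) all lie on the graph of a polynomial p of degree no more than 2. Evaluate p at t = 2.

-29

Using the Lagrange interpolation formula with nodes 5, 6, 7:
  L_0(t) = (t - 6)(t - 7) / 2
  L_1(t) = (t - 5)(t - 7) / -1
  L_2(t) = (t - 5)(t - 6) / 2
Then p(t) = -146·L_0(t) - 205·L_1(t) - 274·L_2(t).
Expanding and collecting terms gives p(t) = -5t^2 - 4t - 1.
Evaluating at t = 2: p(2) = -29.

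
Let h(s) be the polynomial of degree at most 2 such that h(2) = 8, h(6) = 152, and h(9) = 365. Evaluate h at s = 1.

Write h(s) = as^2 + bs + c. Substituting each data point gives a linear system:
  4a + 2b + c = 8
  36a + 6b + c = 152
  81a + 9b + c = 365
Solving the system yields a = 5, b = -4, c = -4.
So h(s) = 5s^2 - 4s - 4.
Then h(1) = -3.

-3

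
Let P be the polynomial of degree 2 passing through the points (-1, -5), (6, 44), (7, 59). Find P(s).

Write P(s) = as^2 + bs + c. Substituting each data point gives a linear system:
  a - b + c = -5
  36a + 6b + c = 44
  49a + 7b + c = 59
Solving the system yields a = 1, b = 2, c = -4.
So P(s) = s² + 2s - 4.
Check: P(7) = 59. ✓

P(s) = s^2 + 2s - 4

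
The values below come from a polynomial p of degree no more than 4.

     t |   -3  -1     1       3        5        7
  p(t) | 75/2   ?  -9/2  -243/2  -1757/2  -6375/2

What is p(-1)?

The 5 known points determine the degree-4 polynomial uniquely.
Write p(t) = at^4 + bt^3 + ct^2 + dt + e. Substituting each data point gives a linear system:
  81a - 27b + 9c - 3d + e = 75/2
  a + b + c + d + e = -9/2
  81a + 27b + 9c + 3d + e = -243/2
  625a + 125b + 25c + 5d + e = -1757/2
  2401a + 343b + 49c + 7d + e = -6375/2
Solving the system yields a = -1, b = -3, c = 5, d = 1/2, e = -6.
So p(t) = -t^4 - 3t^3 + 5t^2 + (1/2)t - 6.
Then p(-1) = 1/2.

1/2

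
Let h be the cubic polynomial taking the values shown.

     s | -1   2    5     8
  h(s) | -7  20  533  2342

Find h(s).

h(s) = 5s^3 - 3s^2 - 3s - 2

Using the Lagrange interpolation formula with nodes -1, 2, 5, 8:
  L_0(s) = (s - 2)(s - 5)(s - 8) / -162
  L_1(s) = (s + 1)(s - 5)(s - 8) / 54
  L_2(s) = (s + 1)(s - 2)(s - 8) / -54
  L_3(s) = (s + 1)(s - 2)(s - 5) / 162
Then h(s) = -7·L_0(s) + 20·L_1(s) + 533·L_2(s) + 2342·L_3(s).
Expanding and collecting terms gives h(s) = 5s^3 - 3s^2 - 3s - 2.
Check: h(5) = 533. ✓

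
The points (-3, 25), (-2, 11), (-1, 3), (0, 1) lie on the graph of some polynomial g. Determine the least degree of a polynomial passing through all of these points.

Forward differences of the values at s = -3, -2, -1, 0:
  g  : 25  11  3  1
  Δ  : -14  -8  -2
  Δ^2: 6  6
  Δ^3: 0
The second differences are constant (6) and nonzero, while all higher differences vanish, so the minimal degree is 2.

2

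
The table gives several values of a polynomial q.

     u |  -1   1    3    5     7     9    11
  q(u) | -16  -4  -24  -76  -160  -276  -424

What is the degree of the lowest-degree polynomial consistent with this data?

Forward differences of the values at u = -1, 1, 3, 5, 7, 9, 11:
  q  : -16  -4  -24  -76  -160  -276  -424
  Δ  : 12  -20  -52  -84  -116  -148
  Δ^2: -32  -32  -32  -32  -32
  Δ^3: 0  0  0  0
  Δ^4: 0  0  0
  Δ^5: 0  0
  Δ^6: 0
The second differences are constant (-32) and nonzero, while all higher differences vanish, so the minimal degree is 2.

2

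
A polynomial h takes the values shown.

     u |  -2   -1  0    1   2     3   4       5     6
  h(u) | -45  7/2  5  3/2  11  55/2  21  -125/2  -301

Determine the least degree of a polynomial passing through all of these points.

Forward differences of the values at u = -2, -1, 0, 1, 2, 3, 4, 5, 6:
  h  : -45  7/2  5  3/2  11  55/2  21  -125/2  -301
  Δ  : 97/2  3/2  -7/2  19/2  33/2  -13/2  -167/2  -477/2
  Δ^2: -47  -5  13  7  -23  -77  -155
  Δ^3: 42  18  -6  -30  -54  -78
  Δ^4: -24  -24  -24  -24  -24
  Δ^5: 0  0  0  0
  Δ^6: 0  0  0
  Δ^7: 0  0
  Δ^8: 0
The fourth differences are constant (-24) and nonzero, while all higher differences vanish, so the minimal degree is 4.

4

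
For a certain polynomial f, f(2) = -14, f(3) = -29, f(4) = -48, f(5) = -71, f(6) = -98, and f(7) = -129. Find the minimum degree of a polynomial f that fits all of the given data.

Forward differences of the values at t = 2, 3, 4, 5, 6, 7:
  f  : -14  -29  -48  -71  -98  -129
  Δ  : -15  -19  -23  -27  -31
  Δ^2: -4  -4  -4  -4
  Δ^3: 0  0  0
  Δ^4: 0  0
  Δ^5: 0
The second differences are constant (-4) and nonzero, while all higher differences vanish, so the minimal degree is 2.

2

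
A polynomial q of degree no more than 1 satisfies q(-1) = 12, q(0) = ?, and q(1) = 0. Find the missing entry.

On equispaced nodes a degree-1 polynomial has vanishing second forward difference, so
  q(-1) - 2·q(0) + q(1) = 0.
Substituting the known values and solving for q(0):
  -2·q(0) = -12
  q(0) = 6.

6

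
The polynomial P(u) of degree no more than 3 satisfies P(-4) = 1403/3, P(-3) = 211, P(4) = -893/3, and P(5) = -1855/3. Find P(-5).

2635/3

Using the Lagrange interpolation formula with nodes -4, -3, 4, 5:
  L_0(u) = (u + 3)(u - 4)(u - 5) / -72
  L_1(u) = (u + 4)(u - 4)(u - 5) / 56
  L_2(u) = (u + 4)(u + 3)(u - 5) / -56
  L_3(u) = (u + 4)(u + 3)(u - 4) / 72
Then P(u) = 1403/3·L_0(u) + 211·L_1(u) - 893/3·L_2(u) - 1855/3·L_3(u).
Expanding and collecting terms gives P(u) = -6u³ + 5u² + (1/3)u + 5.
Evaluating at u = -5: P(-5) = 2635/3.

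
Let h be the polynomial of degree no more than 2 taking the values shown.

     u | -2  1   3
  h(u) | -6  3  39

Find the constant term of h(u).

Write h(u) = au^2 + bu + c. Substituting each data point gives a linear system:
  4a - 2b + c = -6
  a + b + c = 3
  9a + 3b + c = 39
Solving the system yields a = 3, b = 6, c = -6.
So h(u) = 3u^2 + 6u - 6.
The constant term is -6.

-6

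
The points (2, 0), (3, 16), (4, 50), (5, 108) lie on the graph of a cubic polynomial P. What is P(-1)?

Write P(t) = at^3 + bt^2 + ct + d. Substituting each data point gives a linear system:
  8a + 4b + 2c + d = 0
  27a + 9b + 3c + d = 16
  64a + 16b + 4c + d = 50
  125a + 25b + 5c + d = 108
Solving the system yields a = 1, b = 0, c = -3, d = -2.
So P(t) = t^3 - 3t - 2.
Then P(-1) = 0.

0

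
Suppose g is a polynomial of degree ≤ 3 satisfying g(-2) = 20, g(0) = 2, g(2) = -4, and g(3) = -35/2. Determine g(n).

Write g(n) = an^3 + bn^2 + cn + d. Substituting each data point gives a linear system:
  -8a + 4b - 2c + d = 20
  d = 2
  8a + 4b + 2c + d = -4
  27a + 9b + 3c + d = -35/2
Solving the system yields a = -1, b = 3/2, c = -2, d = 2.
So g(n) = -n^3 + (3/2)n^2 - 2n + 2.
Check: g(-2) = 20. ✓

g(n) = -n^3 + (3/2)n^2 - 2n + 2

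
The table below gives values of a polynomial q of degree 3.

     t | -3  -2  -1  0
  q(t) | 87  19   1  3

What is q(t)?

q(t) = -5t^3 - 5t^2 + 2t + 3

Write q(t) = at^3 + bt^2 + ct + d. Substituting each data point gives a linear system:
  -27a + 9b - 3c + d = 87
  -8a + 4b - 2c + d = 19
  -a + b - c + d = 1
  d = 3
Solving the system yields a = -5, b = -5, c = 2, d = 3.
So q(t) = -5t^3 - 5t^2 + 2t + 3.
Check: q(-2) = 19. ✓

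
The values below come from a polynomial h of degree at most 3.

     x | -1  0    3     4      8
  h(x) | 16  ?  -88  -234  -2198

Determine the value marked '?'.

2

The 4 known points determine the degree-3 polynomial uniquely.
Write h(x) = ax^3 + bx^2 + cx + d. Substituting each data point gives a linear system:
  -a + b - c + d = 16
  27a + 9b + 3c + d = -88
  64a + 16b + 4c + d = -234
  512a + 64b + 8c + d = -2198
Solving the system yields a = -5, b = 6, c = -3, d = 2.
So h(x) = -5x^3 + 6x^2 - 3x + 2.
Then h(0) = 2.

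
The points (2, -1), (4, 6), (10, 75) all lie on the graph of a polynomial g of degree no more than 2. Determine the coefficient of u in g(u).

-5/2

Write g(u) = au^2 + bu + c. Substituting each data point gives a linear system:
  4a + 2b + c = -1
  16a + 4b + c = 6
  100a + 10b + c = 75
Solving the system yields a = 1, b = -5/2, c = 0.
So g(u) = u² - (5/2)u.
The coefficient of u is -5/2.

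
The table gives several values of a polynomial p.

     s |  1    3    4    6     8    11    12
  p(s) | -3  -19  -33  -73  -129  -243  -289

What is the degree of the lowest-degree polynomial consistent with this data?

2

Divided differences on the nodes 1, 3, 4, 6, 8, 11, 12:
  order 0: -3  -19  -33  -73  -129  -243  -289
  order 1: -8  -14  -20  -28  -38  -46
  order 2: -2  -2  -2  -2  -2
  order 3: 0  0  0  0
  order 4: 0  0  0
  order 5: 0  0
  order 6: 0
The order-2 divided differences are all -2 (nonzero) and every higher order vanishes, so the data lies on a polynomial of degree exactly 2.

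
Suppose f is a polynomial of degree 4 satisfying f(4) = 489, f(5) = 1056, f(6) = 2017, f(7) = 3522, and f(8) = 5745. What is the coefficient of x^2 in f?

1

Write f(x) = ax^4 + bx^3 + cx^2 + dx + e. Substituting each data point gives a linear system:
  256a + 64b + 16c + 4d + e = 489
  625a + 125b + 25c + 5d + e = 1056
  1296a + 216b + 36c + 6d + e = 2017
  2401a + 343b + 49c + 7d + e = 3522
  4096a + 512b + 64c + 8d + e = 5745
Solving the system yields a = 1, b = 3, c = 1, d = 6, e = 1.
So f(x) = x^4 + 3x^3 + x^2 + 6x + 1.
The coefficient of x^2 is 1.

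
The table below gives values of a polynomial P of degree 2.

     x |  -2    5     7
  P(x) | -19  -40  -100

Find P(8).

Using the Lagrange interpolation formula with nodes -2, 5, 7:
  L_0(x) = (x - 5)(x - 7) / 63
  L_1(x) = (x + 2)(x - 7) / -14
  L_2(x) = (x + 2)(x - 5) / 18
Then P(x) = -19·L_0(x) - 40·L_1(x) - 100·L_2(x).
Expanding and collecting terms gives P(x) = -3x² + 6x + 5.
Evaluating at x = 8: P(8) = -139.

-139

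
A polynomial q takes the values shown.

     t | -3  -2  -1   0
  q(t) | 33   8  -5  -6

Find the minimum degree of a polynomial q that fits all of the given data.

2

Forward differences of the values at t = -3, -2, -1, 0:
  q  : 33  8  -5  -6
  Δ  : -25  -13  -1
  Δ^2: 12  12
  Δ^3: 0
The second differences are constant (12) and nonzero, while all higher differences vanish, so the minimal degree is 2.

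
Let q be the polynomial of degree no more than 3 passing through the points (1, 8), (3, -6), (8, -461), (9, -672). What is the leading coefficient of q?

Write q(u) = au^3 + bu^2 + cu + d. Substituting each data point gives a linear system:
  a + b + c + d = 8
  27a + 9b + 3c + d = -6
  512a + 64b + 8c + d = -461
  729a + 81b + 9c + d = -672
Solving the system yields a = -1, b = 0, c = 6, d = 3.
So q(u) = -u^3 + 6u + 3.
The leading coefficient is -1.

-1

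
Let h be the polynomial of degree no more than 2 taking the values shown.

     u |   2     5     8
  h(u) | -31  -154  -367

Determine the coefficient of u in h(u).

Write h(u) = au^2 + bu + c. Substituting each data point gives a linear system:
  4a + 2b + c = -31
  25a + 5b + c = -154
  64a + 8b + c = -367
Solving the system yields a = -5, b = -6, c = 1.
So h(u) = -5u² - 6u + 1.
The coefficient of u is -6.

-6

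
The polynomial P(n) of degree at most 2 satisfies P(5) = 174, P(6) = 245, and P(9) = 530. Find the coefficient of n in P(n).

Write P(n) = an^2 + bn + c. Substituting each data point gives a linear system:
  25a + 5b + c = 174
  36a + 6b + c = 245
  81a + 9b + c = 530
Solving the system yields a = 6, b = 5, c = -1.
So P(n) = 6n^2 + 5n - 1.
The coefficient of n is 5.

5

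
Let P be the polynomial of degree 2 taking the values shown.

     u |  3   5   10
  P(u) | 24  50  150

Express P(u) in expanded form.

P(u) = u^2 + 5u

Using the Lagrange interpolation formula with nodes 3, 5, 10:
  L_0(u) = (u - 5)(u - 10) / 14
  L_1(u) = (u - 3)(u - 10) / -10
  L_2(u) = (u - 3)(u - 5) / 35
Then P(u) = 24·L_0(u) + 50·L_1(u) + 150·L_2(u).
Expanding and collecting terms gives P(u) = u^2 + 5u.
Check: P(3) = 24. ✓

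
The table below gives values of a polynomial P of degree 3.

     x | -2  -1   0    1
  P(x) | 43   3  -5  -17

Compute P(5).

-825

Write P(x) = ax^3 + bx^2 + cx + d. Substituting each data point gives a linear system:
  -8a + 4b - 2c + d = 43
  -a + b - c + d = 3
  d = -5
  a + b + c + d = -17
Solving the system yields a = -6, b = -2, c = -4, d = -5.
So P(x) = -6x³ - 2x² - 4x - 5.
Then P(5) = -825.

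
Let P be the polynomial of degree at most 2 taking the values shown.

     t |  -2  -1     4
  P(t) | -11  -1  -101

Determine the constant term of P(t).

Write P(t) = at^2 + bt + c. Substituting each data point gives a linear system:
  4a - 2b + c = -11
  a - b + c = -1
  16a + 4b + c = -101
Solving the system yields a = -5, b = -5, c = -1.
So P(t) = -5t^2 - 5t - 1.
The constant term is -1.

-1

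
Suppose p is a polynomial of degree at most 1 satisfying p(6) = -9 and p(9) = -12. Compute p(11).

Using the Lagrange interpolation formula with nodes 6, 9:
  L_0(u) = (u - 9) / -3
  L_1(u) = (u - 6) / 3
Then p(u) = -9·L_0(u) - 12·L_1(u).
Expanding and collecting terms gives p(u) = -u - 3.
Evaluating at u = 11: p(11) = -14.

-14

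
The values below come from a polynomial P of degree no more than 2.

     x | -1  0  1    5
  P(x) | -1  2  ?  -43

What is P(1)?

The 3 known points determine the degree-2 polynomial uniquely.
Write P(x) = ax^2 + bx + c. Substituting each data point gives a linear system:
  a - b + c = -1
  c = 2
  25a + 5b + c = -43
Solving the system yields a = -2, b = 1, c = 2.
So P(x) = -2x^2 + x + 2.
Then P(1) = 1.

1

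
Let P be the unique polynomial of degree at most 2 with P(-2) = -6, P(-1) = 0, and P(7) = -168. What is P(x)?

P(x) = -3x^2 - 3x

Write P(x) = ax^2 + bx + c. Substituting each data point gives a linear system:
  4a - 2b + c = -6
  a - b + c = 0
  49a + 7b + c = -168
Solving the system yields a = -3, b = -3, c = 0.
So P(x) = -3x^2 - 3x.
Check: P(-1) = 0. ✓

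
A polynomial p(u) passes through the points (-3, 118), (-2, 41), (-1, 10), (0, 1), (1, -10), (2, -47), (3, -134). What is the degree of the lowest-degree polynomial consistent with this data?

Forward differences of the values at u = -3, -2, -1, 0, 1, 2, 3:
  p  : 118  41  10  1  -10  -47  -134
  Δ  : -77  -31  -9  -11  -37  -87
  Δ^2: 46  22  -2  -26  -50
  Δ^3: -24  -24  -24  -24
  Δ^4: 0  0  0
  Δ^5: 0  0
  Δ^6: 0
The third differences are constant (-24) and nonzero, while all higher differences vanish, so the minimal degree is 3.

3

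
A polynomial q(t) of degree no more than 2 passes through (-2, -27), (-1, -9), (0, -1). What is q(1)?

-3

Write q(t) = at^2 + bt + c. Substituting each data point gives a linear system:
  4a - 2b + c = -27
  a - b + c = -9
  c = -1
Solving the system yields a = -5, b = 3, c = -1.
So q(t) = -5t^2 + 3t - 1.
Then q(1) = -3.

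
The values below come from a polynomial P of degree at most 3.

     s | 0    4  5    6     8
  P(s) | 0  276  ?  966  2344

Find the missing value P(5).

The 4 known points determine the degree-3 polynomial uniquely.
Write P(s) = as^3 + bs^2 + cs + d. Substituting each data point gives a linear system:
  d = 0
  64a + 16b + 4c + d = 276
  216a + 36b + 6c + d = 966
  512a + 64b + 8c + d = 2344
Solving the system yields a = 5, b = -4, c = 5, d = 0.
So P(s) = 5s³ - 4s² + 5s.
Then P(5) = 550.

550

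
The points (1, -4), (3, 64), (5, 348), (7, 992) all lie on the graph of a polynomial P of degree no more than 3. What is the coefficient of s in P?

-5

Write P(s) = as^3 + bs^2 + cs + d. Substituting each data point gives a linear system:
  a + b + c + d = -4
  27a + 9b + 3c + d = 64
  125a + 25b + 5c + d = 348
  343a + 49b + 7c + d = 992
Solving the system yields a = 3, b = 0, c = -5, d = -2.
So P(s) = 3s³ - 5s - 2.
The coefficient of s is -5.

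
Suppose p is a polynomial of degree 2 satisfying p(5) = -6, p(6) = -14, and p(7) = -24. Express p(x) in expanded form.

Write p(x) = ax^2 + bx + c. Substituting each data point gives a linear system:
  25a + 5b + c = -6
  36a + 6b + c = -14
  49a + 7b + c = -24
Solving the system yields a = -1, b = 3, c = 4.
So p(x) = -x^2 + 3x + 4.
Check: p(7) = -24. ✓

p(x) = -x^2 + 3x + 4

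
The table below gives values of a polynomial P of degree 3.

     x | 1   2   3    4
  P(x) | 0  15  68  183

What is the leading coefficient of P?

4

Write P(x) = ax^3 + bx^2 + cx + d. Substituting each data point gives a linear system:
  a + b + c + d = 0
  8a + 4b + 2c + d = 15
  27a + 9b + 3c + d = 68
  64a + 16b + 4c + d = 183
Solving the system yields a = 4, b = -5, c = 2, d = -1.
So P(x) = 4x^3 - 5x^2 + 2x - 1.
The leading coefficient is 4.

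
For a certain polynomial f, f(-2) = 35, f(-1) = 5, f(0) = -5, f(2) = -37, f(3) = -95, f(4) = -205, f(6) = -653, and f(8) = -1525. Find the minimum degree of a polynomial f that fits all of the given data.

Divided differences on the nodes -2, -1, 0, 2, 3, 4, 6, 8:
  order 0: 35  5  -5  -37  -95  -205  -653  -1525
  order 1: -30  -10  -16  -58  -110  -224  -436
  order 2: 10  -2  -14  -26  -38  -53
  order 3: -3  -3  -3  -3  -3
  order 4: 0  0  0  0
  order 5: 0  0  0
  order 6: 0  0
  order 7: 0
The order-3 divided differences are all -3 (nonzero) and every higher order vanishes, so the data lies on a polynomial of degree exactly 3.

3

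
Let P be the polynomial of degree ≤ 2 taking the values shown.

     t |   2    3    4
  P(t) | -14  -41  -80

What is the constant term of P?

4

Write P(t) = at^2 + bt + c. Substituting each data point gives a linear system:
  4a + 2b + c = -14
  9a + 3b + c = -41
  16a + 4b + c = -80
Solving the system yields a = -6, b = 3, c = 4.
So P(t) = -6t^2 + 3t + 4.
The constant term is 4.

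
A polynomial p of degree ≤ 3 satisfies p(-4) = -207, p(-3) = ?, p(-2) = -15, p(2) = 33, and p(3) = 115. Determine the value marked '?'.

-77

The 4 known points determine the degree-3 polynomial uniquely.
Write p(u) = au^3 + bu^2 + cu + d. Substituting each data point gives a linear system:
  -64a + 16b - 4c + d = -207
  -8a + 4b - 2c + d = -15
  8a + 4b + 2c + d = 33
  27a + 9b + 3c + d = 115
Solving the system yields a = 4, b = 2, c = -4, d = 1.
So p(u) = 4u^3 + 2u^2 - 4u + 1.
Then p(-3) = -77.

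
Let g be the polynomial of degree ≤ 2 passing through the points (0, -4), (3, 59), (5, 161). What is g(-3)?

Using the Lagrange interpolation formula with nodes 0, 3, 5:
  L_0(t) = (t - 3)(t - 5) / 15
  L_1(t) = t(t - 5) / -6
  L_2(t) = t(t - 3) / 10
Then g(t) = -4·L_0(t) + 59·L_1(t) + 161·L_2(t).
Expanding and collecting terms gives g(t) = 6t^2 + 3t - 4.
Evaluating at t = -3: g(-3) = 41.

41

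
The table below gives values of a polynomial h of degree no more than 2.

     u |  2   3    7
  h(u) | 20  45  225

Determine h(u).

Using the Lagrange interpolation formula with nodes 2, 3, 7:
  L_0(u) = (u - 3)(u - 7) / 5
  L_1(u) = (u - 2)(u - 7) / -4
  L_2(u) = (u - 2)(u - 3) / 20
Then h(u) = 20·L_0(u) + 45·L_1(u) + 225·L_2(u).
Expanding and collecting terms gives h(u) = 4u^2 + 5u - 6.
Check: h(2) = 20. ✓

h(u) = 4u^2 + 5u - 6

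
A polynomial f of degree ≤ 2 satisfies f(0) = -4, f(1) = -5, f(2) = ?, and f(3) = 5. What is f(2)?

-2

On equispaced nodes a degree-2 polynomial has vanishing third forward difference, so
  - f(0) + 3·f(1) - 3·f(2) + f(3) = 0.
Substituting the known values and solving for f(2):
  -3·f(2) = 6
  f(2) = -2.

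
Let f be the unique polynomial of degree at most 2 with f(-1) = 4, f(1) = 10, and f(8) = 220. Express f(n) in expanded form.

Using the Lagrange interpolation formula with nodes -1, 1, 8:
  L_0(n) = (n - 1)(n - 8) / 18
  L_1(n) = (n + 1)(n - 8) / -14
  L_2(n) = (n + 1)(n - 1) / 63
Then f(n) = 4·L_0(n) + 10·L_1(n) + 220·L_2(n).
Expanding and collecting terms gives f(n) = 3n^2 + 3n + 4.
Check: f(-1) = 4. ✓

f(n) = 3n^2 + 3n + 4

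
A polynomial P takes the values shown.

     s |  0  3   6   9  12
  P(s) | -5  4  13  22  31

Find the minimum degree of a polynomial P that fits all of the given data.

Forward differences of the values at s = 0, 3, 6, 9, 12:
  P  : -5  4  13  22  31
  Δ  : 9  9  9  9
  Δ^2: 0  0  0
  Δ^3: 0  0
  Δ^4: 0
The first differences are constant (9) and nonzero, while all higher differences vanish, so the minimal degree is 1.

1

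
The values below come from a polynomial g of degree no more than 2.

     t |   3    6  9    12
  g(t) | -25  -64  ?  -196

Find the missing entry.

On equispaced nodes a degree-2 polynomial has vanishing third forward difference, so
  - g(3) + 3·g(6) - 3·g(9) + g(12) = 0.
Substituting the known values and solving for g(9):
  -3·g(9) = 363
  g(9) = -121.

-121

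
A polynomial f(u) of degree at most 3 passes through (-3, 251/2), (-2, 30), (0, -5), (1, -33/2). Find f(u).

f(u) = -6u^3 - 4u^2 - (3/2)u - 5

Write f(u) = au^3 + bu^2 + cu + d. Substituting each data point gives a linear system:
  -27a + 9b - 3c + d = 251/2
  -8a + 4b - 2c + d = 30
  d = -5
  a + b + c + d = -33/2
Solving the system yields a = -6, b = -4, c = -3/2, d = -5.
So f(u) = -6u³ - 4u² - (3/2)u - 5.
Check: f(-2) = 30. ✓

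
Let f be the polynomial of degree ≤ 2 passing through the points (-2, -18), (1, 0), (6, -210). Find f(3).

-48

Using the Lagrange interpolation formula with nodes -2, 1, 6:
  L_0(s) = (s - 1)(s - 6) / 24
  L_1(s) = (s + 2)(s - 6) / -15
  L_2(s) = (s + 2)(s - 1) / 40
Then f(s) = -18·L_0(s) + 0·L_1(s) - 210·L_2(s).
Expanding and collecting terms gives f(s) = -6s² + 6.
Evaluating at s = 3: f(3) = -48.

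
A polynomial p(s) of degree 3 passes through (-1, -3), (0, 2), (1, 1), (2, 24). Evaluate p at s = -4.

-354

Using the Lagrange interpolation formula with nodes -1, 0, 1, 2:
  L_0(s) = s(s - 1)(s - 2) / -6
  L_1(s) = (s + 1)(s - 1)(s - 2) / 2
  L_2(s) = (s + 1)s(s - 2) / -2
  L_3(s) = (s + 1)s(s - 1) / 6
Then p(s) = -3·L_0(s) + 2·L_1(s) + 1·L_2(s) + 24·L_3(s).
Expanding and collecting terms gives p(s) = 5s³ - 3s² - 3s + 2.
Evaluating at s = -4: p(-4) = -354.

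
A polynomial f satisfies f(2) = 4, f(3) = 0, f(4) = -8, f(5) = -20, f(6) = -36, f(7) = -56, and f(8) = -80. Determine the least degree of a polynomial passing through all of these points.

Forward differences of the values at u = 2, 3, 4, 5, 6, 7, 8:
  f  : 4  0  -8  -20  -36  -56  -80
  Δ  : -4  -8  -12  -16  -20  -24
  Δ^2: -4  -4  -4  -4  -4
  Δ^3: 0  0  0  0
  Δ^4: 0  0  0
  Δ^5: 0  0
  Δ^6: 0
The second differences are constant (-4) and nonzero, while all higher differences vanish, so the minimal degree is 2.

2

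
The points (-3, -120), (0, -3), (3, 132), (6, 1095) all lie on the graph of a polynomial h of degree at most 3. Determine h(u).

h(u) = 5u^3 + u^2 - 3u - 3

Using the Lagrange interpolation formula with nodes -3, 0, 3, 6:
  L_0(u) = u(u - 3)(u - 6) / -162
  L_1(u) = (u + 3)(u - 3)(u - 6) / 54
  L_2(u) = (u + 3)u(u - 6) / -54
  L_3(u) = (u + 3)u(u - 3) / 162
Then h(u) = -120·L_0(u) - 3·L_1(u) + 132·L_2(u) + 1095·L_3(u).
Expanding and collecting terms gives h(u) = 5u^3 + u^2 - 3u - 3.
Check: h(-3) = -120. ✓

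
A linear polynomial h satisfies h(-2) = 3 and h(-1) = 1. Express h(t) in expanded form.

Write h(t) = at + b. Substituting each data point gives a linear system:
  -2a + b = 3
  -a + b = 1
Solving the system yields a = -2, b = -1.
So h(t) = -2t - 1.
Check: h(-1) = 1. ✓

h(t) = -2t - 1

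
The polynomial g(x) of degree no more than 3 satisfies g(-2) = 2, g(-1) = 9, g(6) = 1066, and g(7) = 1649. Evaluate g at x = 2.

54

Using the Lagrange interpolation formula with nodes -2, -1, 6, 7:
  L_0(x) = (x + 1)(x - 6)(x - 7) / -72
  L_1(x) = (x + 2)(x - 6)(x - 7) / 56
  L_2(x) = (x + 2)(x + 1)(x - 7) / -56
  L_3(x) = (x + 2)(x + 1)(x - 6) / 72
Then g(x) = 2·L_0(x) + 9·L_1(x) + 1066·L_2(x) + 1649·L_3(x).
Expanding and collecting terms gives g(x) = 4x^3 + 6x^2 - 3x + 4.
Evaluating at x = 2: g(2) = 54.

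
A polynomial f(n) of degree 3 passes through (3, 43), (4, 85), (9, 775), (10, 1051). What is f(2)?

19

Write f(n) = an^3 + bn^2 + cn + d. Substituting each data point gives a linear system:
  27a + 9b + 3c + d = 43
  64a + 16b + 4c + d = 85
  729a + 81b + 9c + d = 775
  1000a + 100b + 10c + d = 1051
Solving the system yields a = 1, b = 0, c = 5, d = 1.
So f(n) = n^3 + 5n + 1.
Then f(2) = 19.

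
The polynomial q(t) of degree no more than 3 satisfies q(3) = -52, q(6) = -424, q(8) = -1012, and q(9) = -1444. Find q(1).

-4

Write q(t) = at^3 + bt^2 + ct + d. Substituting each data point gives a linear system:
  27a + 9b + 3c + d = -52
  216a + 36b + 6c + d = -424
  512a + 64b + 8c + d = -1012
  729a + 81b + 9c + d = -1444
Solving the system yields a = -2, b = 0, c = 2, d = -4.
So q(t) = -2t^3 + 2t - 4.
Then q(1) = -4.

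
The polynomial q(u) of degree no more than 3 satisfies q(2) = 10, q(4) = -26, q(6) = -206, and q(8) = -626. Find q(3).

Write q(u) = au^3 + bu^2 + cu + d. Substituting each data point gives a linear system:
  8a + 4b + 2c + d = 10
  64a + 16b + 4c + d = -26
  216a + 36b + 6c + d = -206
  512a + 64b + 8c + d = -626
Solving the system yields a = -2, b = 6, c = 2, d = -2.
So q(u) = -2u^3 + 6u^2 + 2u - 2.
Then q(3) = 4.

4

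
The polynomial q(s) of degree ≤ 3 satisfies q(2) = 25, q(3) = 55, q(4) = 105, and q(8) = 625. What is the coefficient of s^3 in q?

1

Write q(s) = as^3 + bs^2 + cs + d. Substituting each data point gives a linear system:
  8a + 4b + 2c + d = 25
  27a + 9b + 3c + d = 55
  64a + 16b + 4c + d = 105
  512a + 64b + 8c + d = 625
Solving the system yields a = 1, b = 1, c = 6, d = 1.
So q(s) = s^3 + s^2 + 6s + 1.
The leading coefficient is 1.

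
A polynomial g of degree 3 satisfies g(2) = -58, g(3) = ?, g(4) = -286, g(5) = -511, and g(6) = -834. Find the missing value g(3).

-141

The 4 known points determine the degree-3 polynomial uniquely.
Write g(n) = an^3 + bn^2 + cn + d. Substituting each data point gives a linear system:
  8a + 4b + 2c + d = -58
  64a + 16b + 4c + d = -286
  125a + 25b + 5c + d = -511
  216a + 36b + 6c + d = -834
Solving the system yields a = -3, b = -4, c = -6, d = -6.
So g(n) = -3n³ - 4n² - 6n - 6.
Then g(3) = -141.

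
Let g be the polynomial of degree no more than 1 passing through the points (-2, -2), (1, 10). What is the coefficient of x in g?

Write g(x) = ax + b. Substituting each data point gives a linear system:
  -2a + b = -2
  a + b = 10
Solving the system yields a = 4, b = 6.
So g(x) = 4x + 6.
The leading coefficient is 4.

4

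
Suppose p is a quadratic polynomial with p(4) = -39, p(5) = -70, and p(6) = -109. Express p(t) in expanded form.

p(t) = -4t^2 + 5t + 5

Write p(t) = at^2 + bt + c. Substituting each data point gives a linear system:
  16a + 4b + c = -39
  25a + 5b + c = -70
  36a + 6b + c = -109
Solving the system yields a = -4, b = 5, c = 5.
So p(t) = -4t^2 + 5t + 5.
Check: p(5) = -70. ✓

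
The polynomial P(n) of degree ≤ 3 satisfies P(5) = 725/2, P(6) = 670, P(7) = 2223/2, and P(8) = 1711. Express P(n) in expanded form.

P(n) = 4n^3 - 5n^2 - (3/2)n - 5

Write P(n) = an^3 + bn^2 + cn + d. Substituting each data point gives a linear system:
  125a + 25b + 5c + d = 725/2
  216a + 36b + 6c + d = 670
  343a + 49b + 7c + d = 2223/2
  512a + 64b + 8c + d = 1711
Solving the system yields a = 4, b = -5, c = -3/2, d = -5.
So P(n) = 4n^3 - 5n^2 - (3/2)n - 5.
Check: P(7) = 2223/2. ✓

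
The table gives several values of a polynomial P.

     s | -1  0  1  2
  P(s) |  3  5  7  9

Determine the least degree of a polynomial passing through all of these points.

1

Forward differences of the values at s = -1, 0, 1, 2:
  P  : 3  5  7  9
  Δ  : 2  2  2
  Δ^2: 0  0
  Δ^3: 0
The first differences are constant (2) and nonzero, while all higher differences vanish, so the minimal degree is 1.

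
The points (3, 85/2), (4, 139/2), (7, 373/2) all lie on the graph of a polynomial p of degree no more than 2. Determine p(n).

p(n) = 3n^2 + 6n - 5/2

Using the Lagrange interpolation formula with nodes 3, 4, 7:
  L_0(n) = (n - 4)(n - 7) / 4
  L_1(n) = (n - 3)(n - 7) / -3
  L_2(n) = (n - 3)(n - 4) / 12
Then p(n) = 85/2·L_0(n) + 139/2·L_1(n) + 373/2·L_2(n).
Expanding and collecting terms gives p(n) = 3n^2 + 6n - 5/2.
Check: p(4) = 139/2. ✓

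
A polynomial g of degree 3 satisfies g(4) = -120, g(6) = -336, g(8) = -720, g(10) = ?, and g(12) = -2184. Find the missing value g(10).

On equispaced nodes a degree-3 polynomial has vanishing fourth forward difference, so
  g(4) - 4·g(6) + 6·g(8) - 4·g(10) + g(12) = 0.
Substituting the known values and solving for g(10):
  -4·g(10) = 5280
  g(10) = -1320.

-1320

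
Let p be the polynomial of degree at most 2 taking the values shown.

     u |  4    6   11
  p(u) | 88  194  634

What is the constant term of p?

Write p(u) = au^2 + bu + c. Substituting each data point gives a linear system:
  16a + 4b + c = 88
  36a + 6b + c = 194
  121a + 11b + c = 634
Solving the system yields a = 5, b = 3, c = -4.
So p(u) = 5u^2 + 3u - 4.
The constant term is -4.

-4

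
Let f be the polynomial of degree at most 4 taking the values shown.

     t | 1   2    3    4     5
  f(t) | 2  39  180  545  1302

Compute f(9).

13290

Forward differences of the values at t = 1, 2, 3, 4, 5:
  f  : 2  39  180  545  1302
  Δ  : 37  141  365  757
  Δ^2: 104  224  392
  Δ^3: 120  168
  Δ^4: 48
The fourth differences are constant, confirming degree 4.
Interpolating (Newton forward form) and evaluating at t = 9 gives f(9) = 13290.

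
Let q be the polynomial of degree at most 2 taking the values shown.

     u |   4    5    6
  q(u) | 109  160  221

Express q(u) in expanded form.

q(u) = 5u^2 + 6u + 5

Write q(u) = au^2 + bu + c. Substituting each data point gives a linear system:
  16a + 4b + c = 109
  25a + 5b + c = 160
  36a + 6b + c = 221
Solving the system yields a = 5, b = 6, c = 5.
So q(u) = 5u² + 6u + 5.
Check: q(4) = 109. ✓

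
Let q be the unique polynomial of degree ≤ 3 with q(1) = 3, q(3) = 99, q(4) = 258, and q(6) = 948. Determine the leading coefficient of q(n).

Write q(n) = an^3 + bn^2 + cn + d. Substituting each data point gives a linear system:
  a + b + c + d = 3
  27a + 9b + 3c + d = 99
  64a + 16b + 4c + d = 258
  216a + 36b + 6c + d = 948
Solving the system yields a = 5, b = -3, c = -5, d = 6.
So q(n) = 5n³ - 3n² - 5n + 6.
The leading coefficient is 5.

5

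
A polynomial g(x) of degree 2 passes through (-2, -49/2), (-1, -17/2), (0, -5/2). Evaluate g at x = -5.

-265/2

Using the Lagrange interpolation formula with nodes -2, -1, 0:
  L_0(x) = (x + 1)x / 2
  L_1(x) = (x + 2)x / -1
  L_2(x) = (x + 2)(x + 1) / 2
Then g(x) = -49/2·L_0(x) - 17/2·L_1(x) - 5/2·L_2(x).
Expanding and collecting terms gives g(x) = -5x² + x - 5/2.
Evaluating at x = -5: g(-5) = -265/2.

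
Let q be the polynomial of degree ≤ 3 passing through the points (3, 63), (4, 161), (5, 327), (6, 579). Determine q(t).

q(t) = 3t^3 - 2t^2 + t - 3

Write q(t) = at^3 + bt^2 + ct + d. Substituting each data point gives a linear system:
  27a + 9b + 3c + d = 63
  64a + 16b + 4c + d = 161
  125a + 25b + 5c + d = 327
  216a + 36b + 6c + d = 579
Solving the system yields a = 3, b = -2, c = 1, d = -3.
So q(t) = 3t³ - 2t² + t - 3.
Check: q(5) = 327. ✓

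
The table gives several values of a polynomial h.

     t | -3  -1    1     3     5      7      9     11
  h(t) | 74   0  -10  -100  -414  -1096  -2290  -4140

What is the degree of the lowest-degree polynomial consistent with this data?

Forward differences of the values at t = -3, -1, 1, 3, 5, 7, 9, 11:
  h  : 74  0  -10  -100  -414  -1096  -2290  -4140
  Δ  : -74  -10  -90  -314  -682  -1194  -1850
  Δ^2: 64  -80  -224  -368  -512  -656
  Δ^3: -144  -144  -144  -144  -144
  Δ^4: 0  0  0  0
  Δ^5: 0  0  0
  Δ^6: 0  0
  Δ^7: 0
The third differences are constant (-144) and nonzero, while all higher differences vanish, so the minimal degree is 3.

3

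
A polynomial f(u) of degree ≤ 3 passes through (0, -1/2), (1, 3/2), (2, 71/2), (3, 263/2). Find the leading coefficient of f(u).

5

Write f(u) = au^3 + bu^2 + cu + d. Substituting each data point gives a linear system:
  d = -1/2
  a + b + c + d = 3/2
  8a + 4b + 2c + d = 71/2
  27a + 9b + 3c + d = 263/2
Solving the system yields a = 5, b = 1, c = -4, d = -1/2.
So f(u) = 5u³ + u² - 4u - 1/2.
The leading coefficient is 5.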